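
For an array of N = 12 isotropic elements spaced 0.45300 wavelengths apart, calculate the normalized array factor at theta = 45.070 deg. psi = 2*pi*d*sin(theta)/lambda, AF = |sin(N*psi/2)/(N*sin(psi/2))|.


psi = 2*pi*0.45300*sin(45.070 deg) = 2.015083 rad
AF = |sin(12*2.015083/2) / (12*sin(2.015083/2))| = 0.04515

0.04515


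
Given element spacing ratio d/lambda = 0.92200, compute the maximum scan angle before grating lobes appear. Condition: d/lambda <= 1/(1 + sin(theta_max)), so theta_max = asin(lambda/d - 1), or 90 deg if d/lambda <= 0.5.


lambda/d - 1 = 1/0.92200 - 1 = 0.08459870
theta_max = asin(0.08459870) = 4.853 deg

4.853 deg


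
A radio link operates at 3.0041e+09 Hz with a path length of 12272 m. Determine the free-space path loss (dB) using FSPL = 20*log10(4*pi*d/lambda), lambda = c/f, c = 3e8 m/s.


lambda = c / f = 3.0000e+08 / 3.0041e+09 = 0.09986352 m
FSPL = 20 * log10(4*pi*12272/0.09986352) = 123.8 dB

123.8 dB


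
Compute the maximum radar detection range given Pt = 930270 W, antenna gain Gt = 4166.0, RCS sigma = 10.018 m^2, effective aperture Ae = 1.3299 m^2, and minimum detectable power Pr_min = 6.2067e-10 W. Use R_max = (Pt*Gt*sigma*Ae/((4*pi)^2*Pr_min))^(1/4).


R^4 = 930270*4166.0*10.018*1.3299 / ((4*pi)^2 * 6.2067e-10) = 5.268025e+17
R_max = 5.268025e+17^0.25 = 26941 m

26941 m


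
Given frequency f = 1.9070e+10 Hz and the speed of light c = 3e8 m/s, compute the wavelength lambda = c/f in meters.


lambda = c / f = 3.0000e+08 / 1.9070e+10 = 0.01573 m

0.01573 m


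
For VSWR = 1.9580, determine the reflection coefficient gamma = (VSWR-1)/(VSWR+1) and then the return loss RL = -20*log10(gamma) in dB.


gamma = (1.9580 - 1) / (1.9580 + 1) = 0.3238675
RL = -20 * log10(0.3238675) = 9.793 dB

9.793 dB


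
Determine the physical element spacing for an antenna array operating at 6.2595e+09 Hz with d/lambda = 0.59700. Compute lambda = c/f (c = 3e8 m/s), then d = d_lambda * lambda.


lambda = c / f = 3.0000e+08 / 6.2595e+09 = 0.04792715 m
d = 0.59700 * 0.04792715 = 0.02861 m

0.02861 m


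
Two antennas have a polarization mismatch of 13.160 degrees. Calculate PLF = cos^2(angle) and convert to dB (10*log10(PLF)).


PLF_linear = cos^2(13.160 deg) = 0.9481659
PLF_dB = 10 * log10(0.9481659) = -0.2312 dB

-0.2312 dB


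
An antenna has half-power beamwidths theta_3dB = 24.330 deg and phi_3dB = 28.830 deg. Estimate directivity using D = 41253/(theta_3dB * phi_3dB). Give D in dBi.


D_linear = 41253 / (24.330 * 28.830) = 58.81238
D_dBi = 10 * log10(58.81238) = 17.69 dBi

17.69 dBi


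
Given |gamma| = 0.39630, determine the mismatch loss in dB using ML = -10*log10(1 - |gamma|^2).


ML = -10 * log10(1 - 0.39630^2) = -10 * log10(0.84294631) = 0.7420 dB

0.7420 dB


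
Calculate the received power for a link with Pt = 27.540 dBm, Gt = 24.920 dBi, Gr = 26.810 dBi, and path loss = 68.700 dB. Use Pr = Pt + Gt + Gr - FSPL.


Pr = 27.540 + 24.920 + 26.810 - 68.700 = 10.57 dBm

10.57 dBm


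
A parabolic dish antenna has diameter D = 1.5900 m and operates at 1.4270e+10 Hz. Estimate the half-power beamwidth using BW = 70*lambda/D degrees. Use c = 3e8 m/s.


lambda = c / f = 3.0000e+08 / 1.4270e+10 = 0.02102313 m
BW = 70 * 0.02102313 / 1.5900 = 0.9255 deg

0.9255 deg


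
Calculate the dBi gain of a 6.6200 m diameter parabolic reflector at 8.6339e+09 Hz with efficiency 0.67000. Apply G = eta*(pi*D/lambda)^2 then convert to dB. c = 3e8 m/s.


lambda = c / f = 3.0000e+08 / 8.6339e+09 = 0.03474675 m
G_linear = 0.67000 * (pi * 6.6200 / 0.03474675)^2 = 240028.1
G_dBi = 10 * log10(240028.1) = 53.80 dBi

53.80 dBi


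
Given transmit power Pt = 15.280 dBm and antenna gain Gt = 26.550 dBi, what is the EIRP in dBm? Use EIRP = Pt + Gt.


EIRP = Pt + Gt = 15.280 + 26.550 = 41.83 dBm

41.83 dBm


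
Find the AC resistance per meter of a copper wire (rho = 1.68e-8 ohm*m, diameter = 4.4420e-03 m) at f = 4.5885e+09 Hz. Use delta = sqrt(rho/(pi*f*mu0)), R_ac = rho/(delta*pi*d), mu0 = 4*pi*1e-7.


delta = sqrt(1.68e-8 / (pi * 4.5885e+09 * 4*pi*1e-7)) = 9.630291e-07 m
R_ac = 1.68e-8 / (9.630291e-07 * pi * 4.4420e-03) = 1.250 ohm/m

1.250 ohm/m


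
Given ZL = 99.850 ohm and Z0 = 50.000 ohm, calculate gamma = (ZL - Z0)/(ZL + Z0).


gamma = (99.850 - 50.000) / (99.850 + 50.000) = 0.3327

0.3327


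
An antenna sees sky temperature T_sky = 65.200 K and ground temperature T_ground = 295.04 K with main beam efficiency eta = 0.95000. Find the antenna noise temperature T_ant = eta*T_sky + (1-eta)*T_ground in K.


T_ant = 0.95000 * 65.200 + (1 - 0.95000) * 295.04 = 76.69 K

76.69 K


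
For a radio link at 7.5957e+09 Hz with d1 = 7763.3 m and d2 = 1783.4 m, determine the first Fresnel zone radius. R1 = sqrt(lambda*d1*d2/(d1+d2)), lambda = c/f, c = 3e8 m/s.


lambda = c / f = 3.0000e+08 / 7.5957e+09 = 0.03949603 m
R1 = sqrt(0.03949603 * 7763.3 * 1783.4 / (7763.3 + 1783.4)) = 7.568 m

7.568 m


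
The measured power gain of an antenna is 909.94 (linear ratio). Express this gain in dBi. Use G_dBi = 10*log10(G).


G_dBi = 10 * log10(909.94) = 29.59 dBi

29.59 dBi


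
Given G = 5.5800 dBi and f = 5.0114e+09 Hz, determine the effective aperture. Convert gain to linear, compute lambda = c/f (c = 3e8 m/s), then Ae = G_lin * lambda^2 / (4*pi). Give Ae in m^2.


lambda = c / f = 3.0000e+08 / 5.0114e+09 = 0.05986351 m
G_linear = 10^(5.5800/10) = 3.614099
Ae = G_linear * lambda^2 / (4*pi) = 3.614099 * 0.05986351^2 / (4*pi) = 1.031e-03 m^2

1.031e-03 m^2


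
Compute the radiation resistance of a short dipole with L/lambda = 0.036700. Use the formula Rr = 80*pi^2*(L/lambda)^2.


Rr = 80 * pi^2 * (0.036700)^2 = 80 * 9.869604 * 1.346890e-03 = 1.063 ohm

1.063 ohm


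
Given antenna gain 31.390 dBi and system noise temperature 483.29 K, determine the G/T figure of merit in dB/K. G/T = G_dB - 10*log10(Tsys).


G/T = 31.390 - 10*log10(483.29) = 31.390 - 26.84208 = 4.548 dB/K

4.548 dB/K


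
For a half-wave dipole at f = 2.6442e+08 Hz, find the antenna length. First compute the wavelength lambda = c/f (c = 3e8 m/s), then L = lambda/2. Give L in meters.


lambda = c / f = 3.0000e+08 / 2.6442e+08 = 1.134559 m
L = lambda / 2 = 1.134559 / 2 = 0.5673 m

0.5673 m


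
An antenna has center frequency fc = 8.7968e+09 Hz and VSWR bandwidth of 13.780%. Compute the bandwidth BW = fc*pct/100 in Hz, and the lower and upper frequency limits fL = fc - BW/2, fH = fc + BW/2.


BW = 8.7968e+09 * 13.780/100 = 1.212199e+09 Hz
fL = 8.7968e+09 - 1.212199e+09/2 = 8.191e+09 Hz
fH = 8.7968e+09 + 1.212199e+09/2 = 9.403e+09 Hz

BW=1.212e+09 Hz, fL=8.191e+09 Hz, fH=9.403e+09 Hz


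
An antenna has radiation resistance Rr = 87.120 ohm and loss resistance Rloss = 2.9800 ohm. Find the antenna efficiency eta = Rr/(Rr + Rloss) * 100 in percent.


eta = 87.120 / (87.120 + 2.9800) * 100 = 96.69%

96.69%


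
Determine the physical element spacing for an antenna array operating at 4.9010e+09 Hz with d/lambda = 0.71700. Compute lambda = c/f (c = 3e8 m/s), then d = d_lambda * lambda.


lambda = c / f = 3.0000e+08 / 4.9010e+09 = 0.06121200 m
d = 0.71700 * 0.06121200 = 0.04389 m

0.04389 m


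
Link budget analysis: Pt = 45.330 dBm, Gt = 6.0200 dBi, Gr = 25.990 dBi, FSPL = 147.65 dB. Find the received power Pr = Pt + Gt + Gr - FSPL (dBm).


Pr = 45.330 + 6.0200 + 25.990 - 147.65 = -70.31 dBm

-70.31 dBm


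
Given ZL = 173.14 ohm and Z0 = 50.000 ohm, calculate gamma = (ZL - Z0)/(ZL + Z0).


gamma = (173.14 - 50.000) / (173.14 + 50.000) = 0.5519

0.5519


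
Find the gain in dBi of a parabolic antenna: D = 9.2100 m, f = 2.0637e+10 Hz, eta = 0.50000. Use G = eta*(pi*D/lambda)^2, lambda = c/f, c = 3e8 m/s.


lambda = c / f = 3.0000e+08 / 2.0637e+10 = 0.01453700 m
G_linear = 0.50000 * (pi * 9.2100 / 0.01453700)^2 = 1.980795e+06
G_dBi = 10 * log10(1.980795e+06) = 62.97 dBi

62.97 dBi


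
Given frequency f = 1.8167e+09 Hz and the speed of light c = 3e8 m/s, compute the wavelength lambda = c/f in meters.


lambda = c / f = 3.0000e+08 / 1.8167e+09 = 0.1651 m

0.1651 m


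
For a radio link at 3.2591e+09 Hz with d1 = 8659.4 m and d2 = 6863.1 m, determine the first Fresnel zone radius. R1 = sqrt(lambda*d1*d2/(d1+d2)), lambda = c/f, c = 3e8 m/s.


lambda = c / f = 3.0000e+08 / 3.2591e+09 = 0.09204995 m
R1 = sqrt(0.09204995 * 8659.4 * 6863.1 / (8659.4 + 6863.1)) = 18.77 m

18.77 m


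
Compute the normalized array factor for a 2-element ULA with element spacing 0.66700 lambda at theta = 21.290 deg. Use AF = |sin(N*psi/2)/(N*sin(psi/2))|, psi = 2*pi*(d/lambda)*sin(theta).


psi = 2*pi*0.66700*sin(21.290 deg) = 1.521662 rad
AF = |sin(2*1.521662/2) / (2*sin(1.521662/2))| = 0.7243

0.7243


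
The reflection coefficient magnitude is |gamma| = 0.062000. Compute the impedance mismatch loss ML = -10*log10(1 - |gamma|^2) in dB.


ML = -10 * log10(1 - 0.062000^2) = -10 * log10(0.996156) = 0.01673 dB

0.01673 dB


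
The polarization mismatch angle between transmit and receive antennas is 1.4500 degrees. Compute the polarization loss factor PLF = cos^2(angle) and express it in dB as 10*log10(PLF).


PLF_linear = cos^2(1.4500 deg) = 0.9993597
PLF_dB = 10 * log10(0.9993597) = -2.782e-03 dB

-2.782e-03 dB


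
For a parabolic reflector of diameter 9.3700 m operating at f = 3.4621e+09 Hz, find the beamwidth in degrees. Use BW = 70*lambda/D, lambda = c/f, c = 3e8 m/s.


lambda = c / f = 3.0000e+08 / 3.4621e+09 = 0.08665261 m
BW = 70 * 0.08665261 / 9.3700 = 0.6474 deg

0.6474 deg


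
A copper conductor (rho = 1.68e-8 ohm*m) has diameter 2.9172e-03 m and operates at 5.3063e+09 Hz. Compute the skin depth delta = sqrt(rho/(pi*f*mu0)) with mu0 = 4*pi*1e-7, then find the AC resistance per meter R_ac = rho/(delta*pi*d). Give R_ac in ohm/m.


delta = sqrt(1.68e-8 / (pi * 5.3063e+09 * 4*pi*1e-7)) = 8.955274e-07 m
R_ac = 1.68e-8 / (8.955274e-07 * pi * 2.9172e-03) = 2.047 ohm/m

2.047 ohm/m


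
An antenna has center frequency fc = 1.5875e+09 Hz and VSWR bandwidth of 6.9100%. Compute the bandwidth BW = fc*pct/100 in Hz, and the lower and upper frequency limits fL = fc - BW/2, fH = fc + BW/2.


BW = 1.5875e+09 * 6.9100/100 = 1.096962e+08 Hz
fL = 1.5875e+09 - 1.096962e+08/2 = 1.533e+09 Hz
fH = 1.5875e+09 + 1.096962e+08/2 = 1.642e+09 Hz

BW=1.097e+08 Hz, fL=1.533e+09 Hz, fH=1.642e+09 Hz


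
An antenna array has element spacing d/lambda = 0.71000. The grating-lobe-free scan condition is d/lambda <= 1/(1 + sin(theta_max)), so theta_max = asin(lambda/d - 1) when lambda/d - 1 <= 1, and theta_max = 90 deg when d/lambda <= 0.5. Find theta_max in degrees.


lambda/d - 1 = 1/0.71000 - 1 = 0.4084507
theta_max = asin(0.4084507) = 24.11 deg

24.11 deg


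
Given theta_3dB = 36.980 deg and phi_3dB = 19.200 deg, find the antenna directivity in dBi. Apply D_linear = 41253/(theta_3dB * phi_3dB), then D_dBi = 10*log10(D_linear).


D_linear = 41253 / (36.980 * 19.200) = 58.10151
D_dBi = 10 * log10(58.10151) = 17.64 dBi

17.64 dBi


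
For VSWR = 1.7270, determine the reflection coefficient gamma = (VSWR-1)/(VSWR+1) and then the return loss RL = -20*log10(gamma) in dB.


gamma = (1.7270 - 1) / (1.7270 + 1) = 0.2665933
RL = -20 * log10(0.2665933) = 11.48 dB

11.48 dB


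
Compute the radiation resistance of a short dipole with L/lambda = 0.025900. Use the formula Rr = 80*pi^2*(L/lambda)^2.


Rr = 80 * pi^2 * (0.025900)^2 = 80 * 9.869604 * 6.708100e-04 = 0.5297 ohm

0.5297 ohm


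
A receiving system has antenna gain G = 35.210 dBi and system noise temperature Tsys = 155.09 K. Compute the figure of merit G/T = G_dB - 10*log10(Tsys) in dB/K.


G/T = 35.210 - 10*log10(155.09) = 35.210 - 21.90584 = 13.30 dB/K

13.30 dB/K


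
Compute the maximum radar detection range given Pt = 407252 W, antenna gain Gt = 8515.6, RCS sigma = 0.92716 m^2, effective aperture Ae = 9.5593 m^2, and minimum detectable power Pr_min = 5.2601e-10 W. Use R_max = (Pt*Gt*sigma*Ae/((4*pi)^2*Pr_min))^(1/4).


R^4 = 407252*8515.6*0.92716*9.5593 / ((4*pi)^2 * 5.2601e-10) = 3.700373e+17
R_max = 3.700373e+17^0.25 = 24664 m

24664 m


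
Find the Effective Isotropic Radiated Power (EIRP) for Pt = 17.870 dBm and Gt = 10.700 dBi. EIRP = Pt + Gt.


EIRP = Pt + Gt = 17.870 + 10.700 = 28.57 dBm

28.57 dBm


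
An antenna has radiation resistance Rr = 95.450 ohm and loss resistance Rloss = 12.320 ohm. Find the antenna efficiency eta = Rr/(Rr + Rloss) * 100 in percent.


eta = 95.450 / (95.450 + 12.320) * 100 = 88.57%

88.57%


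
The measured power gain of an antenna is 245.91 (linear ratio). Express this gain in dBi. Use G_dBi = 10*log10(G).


G_dBi = 10 * log10(245.91) = 23.91 dBi

23.91 dBi


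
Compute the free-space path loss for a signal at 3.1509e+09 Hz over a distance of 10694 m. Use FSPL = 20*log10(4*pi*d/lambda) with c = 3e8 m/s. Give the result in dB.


lambda = c / f = 3.0000e+08 / 3.1509e+09 = 0.09521089 m
FSPL = 20 * log10(4*pi*10694/0.09521089) = 123.0 dB

123.0 dB


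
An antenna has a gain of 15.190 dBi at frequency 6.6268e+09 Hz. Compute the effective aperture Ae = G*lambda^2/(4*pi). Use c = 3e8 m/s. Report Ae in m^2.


lambda = c / f = 3.0000e+08 / 6.6268e+09 = 0.04527072 m
G_linear = 10^(15.190/10) = 33.03695
Ae = G_linear * lambda^2 / (4*pi) = 33.03695 * 0.04527072^2 / (4*pi) = 5.388e-03 m^2

5.388e-03 m^2


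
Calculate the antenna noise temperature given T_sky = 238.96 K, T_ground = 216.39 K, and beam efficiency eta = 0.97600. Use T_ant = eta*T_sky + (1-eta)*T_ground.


T_ant = 0.97600 * 238.96 + (1 - 0.97600) * 216.39 = 238.4 K

238.4 K


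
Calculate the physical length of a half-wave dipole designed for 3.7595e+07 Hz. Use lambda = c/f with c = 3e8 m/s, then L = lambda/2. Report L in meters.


lambda = c / f = 3.0000e+08 / 3.7595e+07 = 7.979785 m
L = lambda / 2 = 7.979785 / 2 = 3.990 m

3.990 m


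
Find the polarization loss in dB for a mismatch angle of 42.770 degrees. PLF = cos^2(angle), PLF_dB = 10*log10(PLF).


PLF_linear = cos^2(42.770 deg) = 0.5388815
PLF_dB = 10 * log10(0.5388815) = -2.685 dB

-2.685 dB


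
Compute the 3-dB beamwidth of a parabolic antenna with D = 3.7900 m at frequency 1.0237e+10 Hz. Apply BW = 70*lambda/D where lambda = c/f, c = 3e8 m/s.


lambda = c / f = 3.0000e+08 / 1.0237e+10 = 0.02930546 m
BW = 70 * 0.02930546 / 3.7900 = 0.5413 deg

0.5413 deg


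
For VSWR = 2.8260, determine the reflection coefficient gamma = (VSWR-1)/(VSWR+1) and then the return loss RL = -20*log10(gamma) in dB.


gamma = (2.8260 - 1) / (2.8260 + 1) = 0.4772608
RL = -20 * log10(0.4772608) = 6.425 dB

6.425 dB


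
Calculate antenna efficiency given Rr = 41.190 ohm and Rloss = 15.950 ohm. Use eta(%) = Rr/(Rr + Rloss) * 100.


eta = 41.190 / (41.190 + 15.950) * 100 = 72.09%

72.09%


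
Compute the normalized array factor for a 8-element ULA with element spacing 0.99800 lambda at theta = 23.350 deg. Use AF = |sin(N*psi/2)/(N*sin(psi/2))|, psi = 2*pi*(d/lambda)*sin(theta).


psi = 2*pi*0.99800*sin(23.350 deg) = 2.485340 rad
AF = |sin(8*2.485340/2) / (8*sin(2.485340/2))| = 0.06522

0.06522


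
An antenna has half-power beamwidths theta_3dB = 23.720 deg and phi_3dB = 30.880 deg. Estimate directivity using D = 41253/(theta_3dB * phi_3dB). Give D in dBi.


D_linear = 41253 / (23.720 * 30.880) = 56.32012
D_dBi = 10 * log10(56.32012) = 17.51 dBi

17.51 dBi


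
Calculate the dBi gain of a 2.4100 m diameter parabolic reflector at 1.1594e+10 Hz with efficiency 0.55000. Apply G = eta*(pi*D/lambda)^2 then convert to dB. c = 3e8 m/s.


lambda = c / f = 3.0000e+08 / 1.1594e+10 = 0.02587545 m
G_linear = 0.55000 * (pi * 2.4100 / 0.02587545)^2 = 47089.13
G_dBi = 10 * log10(47089.13) = 46.73 dBi

46.73 dBi


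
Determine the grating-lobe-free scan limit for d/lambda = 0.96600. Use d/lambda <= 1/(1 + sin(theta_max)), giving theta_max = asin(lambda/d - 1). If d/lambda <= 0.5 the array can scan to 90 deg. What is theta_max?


lambda/d - 1 = 1/0.96600 - 1 = 0.03519669
theta_max = asin(0.03519669) = 2.017 deg

2.017 deg


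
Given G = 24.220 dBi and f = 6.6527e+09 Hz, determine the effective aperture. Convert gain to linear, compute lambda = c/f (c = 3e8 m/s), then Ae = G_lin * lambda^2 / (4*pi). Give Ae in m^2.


lambda = c / f = 3.0000e+08 / 6.6527e+09 = 0.04509447 m
G_linear = 10^(24.220/10) = 264.2409
Ae = G_linear * lambda^2 / (4*pi) = 264.2409 * 0.04509447^2 / (4*pi) = 0.04276 m^2

0.04276 m^2


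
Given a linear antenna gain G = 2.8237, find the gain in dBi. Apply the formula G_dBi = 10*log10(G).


G_dBi = 10 * log10(2.8237) = 4.508 dBi

4.508 dBi


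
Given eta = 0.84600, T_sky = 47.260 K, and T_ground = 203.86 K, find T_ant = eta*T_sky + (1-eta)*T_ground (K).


T_ant = 0.84600 * 47.260 + (1 - 0.84600) * 203.86 = 71.38 K

71.38 K


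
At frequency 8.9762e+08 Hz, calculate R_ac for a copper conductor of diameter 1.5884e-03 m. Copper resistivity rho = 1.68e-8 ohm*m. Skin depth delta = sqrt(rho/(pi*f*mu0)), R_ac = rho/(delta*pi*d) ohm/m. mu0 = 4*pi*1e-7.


delta = sqrt(1.68e-8 / (pi * 8.9762e+08 * 4*pi*1e-7)) = 2.177351e-06 m
R_ac = 1.68e-8 / (2.177351e-06 * pi * 1.5884e-03) = 1.546 ohm/m

1.546 ohm/m


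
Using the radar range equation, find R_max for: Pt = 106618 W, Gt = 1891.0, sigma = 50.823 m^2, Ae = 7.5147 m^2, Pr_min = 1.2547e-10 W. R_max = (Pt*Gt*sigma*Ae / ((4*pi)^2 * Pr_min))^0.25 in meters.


R^4 = 106618*1891.0*50.823*7.5147 / ((4*pi)^2 * 1.2547e-10) = 3.886283e+18
R_max = 3.886283e+18^0.25 = 44400 m

44400 m


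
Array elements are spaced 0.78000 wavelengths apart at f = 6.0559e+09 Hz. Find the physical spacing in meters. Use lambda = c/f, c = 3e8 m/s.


lambda = c / f = 3.0000e+08 / 6.0559e+09 = 0.04953847 m
d = 0.78000 * 0.04953847 = 0.03864 m

0.03864 m


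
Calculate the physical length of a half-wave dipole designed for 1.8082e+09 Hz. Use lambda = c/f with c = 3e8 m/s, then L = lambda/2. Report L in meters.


lambda = c / f = 3.0000e+08 / 1.8082e+09 = 0.1659109 m
L = lambda / 2 = 0.1659109 / 2 = 0.08296 m

0.08296 m


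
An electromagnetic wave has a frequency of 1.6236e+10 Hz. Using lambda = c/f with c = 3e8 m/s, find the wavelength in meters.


lambda = c / f = 3.0000e+08 / 1.6236e+10 = 0.01848 m

0.01848 m


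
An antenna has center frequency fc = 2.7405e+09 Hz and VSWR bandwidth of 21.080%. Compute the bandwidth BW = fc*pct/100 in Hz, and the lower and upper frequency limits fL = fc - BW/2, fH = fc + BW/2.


BW = 2.7405e+09 * 21.080/100 = 5.776974e+08 Hz
fL = 2.7405e+09 - 5.776974e+08/2 = 2.452e+09 Hz
fH = 2.7405e+09 + 5.776974e+08/2 = 3.029e+09 Hz

BW=5.777e+08 Hz, fL=2.452e+09 Hz, fH=3.029e+09 Hz


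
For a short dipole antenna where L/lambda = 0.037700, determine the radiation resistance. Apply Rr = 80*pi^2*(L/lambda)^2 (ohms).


Rr = 80 * pi^2 * (0.037700)^2 = 80 * 9.869604 * 1.421290e-03 = 1.122 ohm

1.122 ohm


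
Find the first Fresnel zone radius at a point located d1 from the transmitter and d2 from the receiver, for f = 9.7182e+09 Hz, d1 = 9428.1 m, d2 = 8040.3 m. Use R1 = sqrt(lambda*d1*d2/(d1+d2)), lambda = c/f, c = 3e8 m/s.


lambda = c / f = 3.0000e+08 / 9.7182e+09 = 0.03086991 m
R1 = sqrt(0.03086991 * 9428.1 * 8040.3 / (9428.1 + 8040.3)) = 11.57 m

11.57 m


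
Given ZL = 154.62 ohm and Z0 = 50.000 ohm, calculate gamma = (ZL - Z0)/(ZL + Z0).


gamma = (154.62 - 50.000) / (154.62 + 50.000) = 0.5113

0.5113


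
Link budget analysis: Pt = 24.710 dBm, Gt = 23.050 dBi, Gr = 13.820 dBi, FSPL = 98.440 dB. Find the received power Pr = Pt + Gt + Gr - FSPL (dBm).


Pr = 24.710 + 23.050 + 13.820 - 98.440 = -36.86 dBm

-36.86 dBm


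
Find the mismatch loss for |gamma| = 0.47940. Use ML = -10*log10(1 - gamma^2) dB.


ML = -10 * log10(1 - 0.47940^2) = -10 * log10(0.77017564) = 1.134 dB

1.134 dB


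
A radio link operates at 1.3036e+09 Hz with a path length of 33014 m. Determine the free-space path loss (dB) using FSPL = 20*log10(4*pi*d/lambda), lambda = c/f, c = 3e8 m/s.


lambda = c / f = 3.0000e+08 / 1.3036e+09 = 0.2301319 m
FSPL = 20 * log10(4*pi*33014/0.2301319) = 125.1 dB

125.1 dB


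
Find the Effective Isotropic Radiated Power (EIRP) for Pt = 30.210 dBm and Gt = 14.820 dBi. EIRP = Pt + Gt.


EIRP = Pt + Gt = 30.210 + 14.820 = 45.03 dBm

45.03 dBm


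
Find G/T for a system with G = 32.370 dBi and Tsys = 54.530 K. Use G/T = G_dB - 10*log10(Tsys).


G/T = 32.370 - 10*log10(54.530) = 32.370 - 17.36635 = 15.00 dB/K

15.00 dB/K


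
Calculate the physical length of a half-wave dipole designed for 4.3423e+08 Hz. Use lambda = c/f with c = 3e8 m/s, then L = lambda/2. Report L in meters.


lambda = c / f = 3.0000e+08 / 4.3423e+08 = 0.6908781 m
L = lambda / 2 = 0.6908781 / 2 = 0.3454 m

0.3454 m


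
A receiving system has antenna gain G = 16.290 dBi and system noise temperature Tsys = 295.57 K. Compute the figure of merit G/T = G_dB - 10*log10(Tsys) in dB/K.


G/T = 16.290 - 10*log10(295.57) = 16.290 - 24.70660 = -8.417 dB/K

-8.417 dB/K


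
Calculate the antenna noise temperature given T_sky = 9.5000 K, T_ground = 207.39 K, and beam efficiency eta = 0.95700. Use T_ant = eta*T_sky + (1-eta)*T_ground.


T_ant = 0.95700 * 9.5000 + (1 - 0.95700) * 207.39 = 18.01 K

18.01 K


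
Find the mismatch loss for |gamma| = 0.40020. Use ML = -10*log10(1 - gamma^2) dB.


ML = -10 * log10(1 - 0.40020^2) = -10 * log10(0.83983996) = 0.7580 dB

0.7580 dB


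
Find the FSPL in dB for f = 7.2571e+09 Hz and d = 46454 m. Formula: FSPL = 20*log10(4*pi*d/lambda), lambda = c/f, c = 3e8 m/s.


lambda = c / f = 3.0000e+08 / 7.2571e+09 = 0.04133883 m
FSPL = 20 * log10(4*pi*46454/0.04133883) = 143.0 dB

143.0 dB


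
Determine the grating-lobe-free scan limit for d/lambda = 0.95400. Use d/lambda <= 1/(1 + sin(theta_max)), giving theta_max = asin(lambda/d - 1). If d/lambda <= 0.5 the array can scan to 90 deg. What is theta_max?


lambda/d - 1 = 1/0.95400 - 1 = 0.04821803
theta_max = asin(0.04821803) = 2.764 deg

2.764 deg


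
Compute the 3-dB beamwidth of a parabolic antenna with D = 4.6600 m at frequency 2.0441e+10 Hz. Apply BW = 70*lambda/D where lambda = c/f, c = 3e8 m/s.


lambda = c / f = 3.0000e+08 / 2.0441e+10 = 0.01467639 m
BW = 70 * 0.01467639 / 4.6600 = 0.2205 deg

0.2205 deg


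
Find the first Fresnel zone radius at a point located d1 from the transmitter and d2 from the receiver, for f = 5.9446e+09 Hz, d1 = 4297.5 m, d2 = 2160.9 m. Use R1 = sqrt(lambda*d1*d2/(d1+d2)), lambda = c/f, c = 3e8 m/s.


lambda = c / f = 3.0000e+08 / 5.9446e+09 = 0.05046597 m
R1 = sqrt(0.05046597 * 4297.5 * 2160.9 / (4297.5 + 2160.9)) = 8.518 m

8.518 m


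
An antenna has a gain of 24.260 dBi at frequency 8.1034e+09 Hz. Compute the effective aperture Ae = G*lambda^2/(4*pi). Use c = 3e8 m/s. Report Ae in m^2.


lambda = c / f = 3.0000e+08 / 8.1034e+09 = 0.03702150 m
G_linear = 10^(24.260/10) = 266.6859
Ae = G_linear * lambda^2 / (4*pi) = 266.6859 * 0.03702150^2 / (4*pi) = 0.02909 m^2

0.02909 m^2


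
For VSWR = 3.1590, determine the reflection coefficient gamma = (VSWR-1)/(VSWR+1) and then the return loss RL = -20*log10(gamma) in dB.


gamma = (3.1590 - 1) / (3.1590 + 1) = 0.5191152
RL = -20 * log10(0.5191152) = 5.695 dB

5.695 dB


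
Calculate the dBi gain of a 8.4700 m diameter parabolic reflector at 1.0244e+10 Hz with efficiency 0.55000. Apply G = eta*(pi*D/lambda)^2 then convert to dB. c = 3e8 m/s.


lambda = c / f = 3.0000e+08 / 1.0244e+10 = 0.02928544 m
G_linear = 0.55000 * (pi * 8.4700 / 0.02928544)^2 = 454073.1
G_dBi = 10 * log10(454073.1) = 56.57 dBi

56.57 dBi


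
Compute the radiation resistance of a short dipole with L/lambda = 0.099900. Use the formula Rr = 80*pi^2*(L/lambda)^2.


Rr = 80 * pi^2 * (0.099900)^2 = 80 * 9.869604 * 9.980010e-03 = 7.880 ohm

7.880 ohm


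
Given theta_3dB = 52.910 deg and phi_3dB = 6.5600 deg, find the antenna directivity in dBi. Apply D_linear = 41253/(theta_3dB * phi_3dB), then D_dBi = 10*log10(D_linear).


D_linear = 41253 / (52.910 * 6.5600) = 118.8540
D_dBi = 10 * log10(118.8540) = 20.75 dBi

20.75 dBi


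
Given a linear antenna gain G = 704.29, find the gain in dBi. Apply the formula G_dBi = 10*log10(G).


G_dBi = 10 * log10(704.29) = 28.48 dBi

28.48 dBi


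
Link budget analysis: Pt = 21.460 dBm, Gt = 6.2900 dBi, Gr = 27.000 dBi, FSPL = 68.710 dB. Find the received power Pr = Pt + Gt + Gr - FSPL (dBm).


Pr = 21.460 + 6.2900 + 27.000 - 68.710 = -13.96 dBm

-13.96 dBm


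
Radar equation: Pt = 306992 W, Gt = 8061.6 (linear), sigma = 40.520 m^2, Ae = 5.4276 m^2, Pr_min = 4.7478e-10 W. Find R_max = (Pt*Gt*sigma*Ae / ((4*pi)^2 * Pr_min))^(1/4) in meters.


R^4 = 306992*8061.6*40.520*5.4276 / ((4*pi)^2 * 4.7478e-10) = 7.259612e+18
R_max = 7.259612e+18^0.25 = 51907 m

51907 m


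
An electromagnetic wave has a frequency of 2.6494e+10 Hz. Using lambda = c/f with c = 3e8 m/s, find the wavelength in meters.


lambda = c / f = 3.0000e+08 / 2.6494e+10 = 0.01132 m

0.01132 m


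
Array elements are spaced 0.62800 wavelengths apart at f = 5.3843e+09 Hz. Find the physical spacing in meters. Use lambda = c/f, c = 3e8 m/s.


lambda = c / f = 3.0000e+08 / 5.3843e+09 = 0.05571755 m
d = 0.62800 * 0.05571755 = 0.03499 m

0.03499 m


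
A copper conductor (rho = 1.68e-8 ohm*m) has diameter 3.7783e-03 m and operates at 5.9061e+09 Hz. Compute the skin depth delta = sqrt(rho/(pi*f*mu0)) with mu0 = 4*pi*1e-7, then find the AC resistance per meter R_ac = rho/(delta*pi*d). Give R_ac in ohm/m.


delta = sqrt(1.68e-8 / (pi * 5.9061e+09 * 4*pi*1e-7)) = 8.488371e-07 m
R_ac = 1.68e-8 / (8.488371e-07 * pi * 3.7783e-03) = 1.667 ohm/m

1.667 ohm/m


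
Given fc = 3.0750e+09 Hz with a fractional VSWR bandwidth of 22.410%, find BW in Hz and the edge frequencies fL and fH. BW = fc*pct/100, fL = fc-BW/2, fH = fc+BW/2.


BW = 3.0750e+09 * 22.410/100 = 6.891075e+08 Hz
fL = 3.0750e+09 - 6.891075e+08/2 = 2.730e+09 Hz
fH = 3.0750e+09 + 6.891075e+08/2 = 3.420e+09 Hz

BW=6.891e+08 Hz, fL=2.730e+09 Hz, fH=3.420e+09 Hz


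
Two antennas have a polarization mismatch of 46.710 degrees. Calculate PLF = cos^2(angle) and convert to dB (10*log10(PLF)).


PLF_linear = cos^2(46.710 deg) = 0.4701726
PLF_dB = 10 * log10(0.4701726) = -3.277 dB

-3.277 dB


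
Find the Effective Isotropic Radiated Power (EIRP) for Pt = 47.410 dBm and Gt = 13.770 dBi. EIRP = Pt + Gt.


EIRP = Pt + Gt = 47.410 + 13.770 = 61.18 dBm

61.18 dBm


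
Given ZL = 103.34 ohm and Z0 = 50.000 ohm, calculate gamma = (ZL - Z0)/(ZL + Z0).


gamma = (103.34 - 50.000) / (103.34 + 50.000) = 0.3479

0.3479


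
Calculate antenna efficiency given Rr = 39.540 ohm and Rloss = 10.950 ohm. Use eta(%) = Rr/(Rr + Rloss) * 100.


eta = 39.540 / (39.540 + 10.950) * 100 = 78.31%

78.31%


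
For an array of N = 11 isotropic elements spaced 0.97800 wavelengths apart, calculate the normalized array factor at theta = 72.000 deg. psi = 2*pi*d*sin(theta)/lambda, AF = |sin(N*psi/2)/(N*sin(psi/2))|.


psi = 2*pi*0.97800*sin(72.000 deg) = 5.844200 rad
AF = |sin(11*5.844200/2) / (11*sin(5.844200/2))| = 0.2776

0.2776


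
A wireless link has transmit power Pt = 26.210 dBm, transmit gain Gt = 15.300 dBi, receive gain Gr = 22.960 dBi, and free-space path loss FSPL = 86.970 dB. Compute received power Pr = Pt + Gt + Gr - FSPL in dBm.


Pr = 26.210 + 15.300 + 22.960 - 86.970 = -22.50 dBm

-22.50 dBm


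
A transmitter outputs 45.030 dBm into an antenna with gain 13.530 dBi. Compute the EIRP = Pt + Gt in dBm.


EIRP = Pt + Gt = 45.030 + 13.530 = 58.56 dBm

58.56 dBm


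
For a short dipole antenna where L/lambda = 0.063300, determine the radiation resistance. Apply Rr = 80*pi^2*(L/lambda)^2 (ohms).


Rr = 80 * pi^2 * (0.063300)^2 = 80 * 9.869604 * 4.006890e-03 = 3.164 ohm

3.164 ohm


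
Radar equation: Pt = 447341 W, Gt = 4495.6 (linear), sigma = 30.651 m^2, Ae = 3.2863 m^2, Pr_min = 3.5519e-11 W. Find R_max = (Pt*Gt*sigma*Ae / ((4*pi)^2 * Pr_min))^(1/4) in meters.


R^4 = 447341*4495.6*30.651*3.2863 / ((4*pi)^2 * 3.5519e-11) = 3.611584e+19
R_max = 3.611584e+19^0.25 = 77522 m

77522 m


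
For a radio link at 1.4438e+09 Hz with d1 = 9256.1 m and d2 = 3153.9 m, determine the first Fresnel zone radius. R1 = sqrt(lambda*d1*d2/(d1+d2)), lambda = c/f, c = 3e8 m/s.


lambda = c / f = 3.0000e+08 / 1.4438e+09 = 0.2077850 m
R1 = sqrt(0.2077850 * 9256.1 * 3153.9 / (9256.1 + 3153.9)) = 22.11 m

22.11 m


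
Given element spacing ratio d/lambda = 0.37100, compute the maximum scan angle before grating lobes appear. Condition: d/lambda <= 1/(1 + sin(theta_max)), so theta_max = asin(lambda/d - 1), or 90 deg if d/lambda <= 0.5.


lambda/d - 1 = 1/0.37100 - 1 = 1.695418 >= 1
d/lambda <= 0.5, so the array can scan to endfire without grating lobes: theta_max = 90 deg

90 deg


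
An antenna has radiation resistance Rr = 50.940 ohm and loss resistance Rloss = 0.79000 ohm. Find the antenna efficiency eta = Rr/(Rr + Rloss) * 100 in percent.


eta = 50.940 / (50.940 + 0.79000) * 100 = 98.47%

98.47%


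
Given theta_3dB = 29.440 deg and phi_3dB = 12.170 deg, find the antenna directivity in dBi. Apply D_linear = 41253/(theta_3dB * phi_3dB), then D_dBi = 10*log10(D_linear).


D_linear = 41253 / (29.440 * 12.170) = 115.1402
D_dBi = 10 * log10(115.1402) = 20.61 dBi

20.61 dBi


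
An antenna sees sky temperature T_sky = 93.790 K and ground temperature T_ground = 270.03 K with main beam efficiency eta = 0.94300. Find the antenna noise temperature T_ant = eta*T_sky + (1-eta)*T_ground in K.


T_ant = 0.94300 * 93.790 + (1 - 0.94300) * 270.03 = 103.8 K

103.8 K


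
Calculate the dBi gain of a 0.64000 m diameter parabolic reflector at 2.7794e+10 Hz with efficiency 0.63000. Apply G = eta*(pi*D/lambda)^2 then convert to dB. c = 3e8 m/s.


lambda = c / f = 3.0000e+08 / 2.7794e+10 = 0.01079370 m
G_linear = 0.63000 * (pi * 0.64000 / 0.01079370)^2 = 21860.47
G_dBi = 10 * log10(21860.47) = 43.40 dBi

43.40 dBi


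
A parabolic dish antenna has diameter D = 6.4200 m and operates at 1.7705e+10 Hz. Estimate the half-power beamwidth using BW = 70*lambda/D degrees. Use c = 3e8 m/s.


lambda = c / f = 3.0000e+08 / 1.7705e+10 = 0.01694437 m
BW = 70 * 0.01694437 / 6.4200 = 0.1848 deg

0.1848 deg


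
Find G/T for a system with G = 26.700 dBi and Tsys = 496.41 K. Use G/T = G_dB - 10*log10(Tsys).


G/T = 26.700 - 10*log10(496.41) = 26.700 - 26.95841 = -0.2584 dB/K

-0.2584 dB/K


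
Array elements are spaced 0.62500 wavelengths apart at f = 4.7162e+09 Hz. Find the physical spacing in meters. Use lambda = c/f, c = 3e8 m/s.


lambda = c / f = 3.0000e+08 / 4.7162e+09 = 0.06361053 m
d = 0.62500 * 0.06361053 = 0.03976 m

0.03976 m


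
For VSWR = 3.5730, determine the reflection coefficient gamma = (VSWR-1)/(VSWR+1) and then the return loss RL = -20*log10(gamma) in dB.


gamma = (3.5730 - 1) / (3.5730 + 1) = 0.5626503
RL = -20 * log10(0.5626503) = 4.995 dB

4.995 dB


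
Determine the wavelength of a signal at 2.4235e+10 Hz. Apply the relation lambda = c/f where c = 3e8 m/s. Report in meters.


lambda = c / f = 3.0000e+08 / 2.4235e+10 = 0.01238 m

0.01238 m


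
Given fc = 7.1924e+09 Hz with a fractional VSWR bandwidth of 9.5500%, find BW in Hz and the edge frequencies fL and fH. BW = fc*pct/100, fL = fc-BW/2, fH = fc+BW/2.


BW = 7.1924e+09 * 9.5500/100 = 6.868742e+08 Hz
fL = 7.1924e+09 - 6.868742e+08/2 = 6.849e+09 Hz
fH = 7.1924e+09 + 6.868742e+08/2 = 7.536e+09 Hz

BW=6.869e+08 Hz, fL=6.849e+09 Hz, fH=7.536e+09 Hz


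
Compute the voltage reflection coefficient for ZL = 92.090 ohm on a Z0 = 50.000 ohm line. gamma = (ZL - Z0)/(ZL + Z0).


gamma = (92.090 - 50.000) / (92.090 + 50.000) = 0.2962

0.2962


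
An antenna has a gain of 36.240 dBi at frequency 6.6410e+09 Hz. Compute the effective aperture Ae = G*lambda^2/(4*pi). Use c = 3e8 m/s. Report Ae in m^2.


lambda = c / f = 3.0000e+08 / 6.6410e+09 = 0.04517392 m
G_linear = 10^(36.240/10) = 4207.266
Ae = G_linear * lambda^2 / (4*pi) = 4207.266 * 0.04517392^2 / (4*pi) = 0.6832 m^2

0.6832 m^2


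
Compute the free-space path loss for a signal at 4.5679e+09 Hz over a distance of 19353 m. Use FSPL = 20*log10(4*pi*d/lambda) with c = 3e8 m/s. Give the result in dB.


lambda = c / f = 3.0000e+08 / 4.5679e+09 = 0.06567569 m
FSPL = 20 * log10(4*pi*19353/0.06567569) = 131.4 dB

131.4 dB


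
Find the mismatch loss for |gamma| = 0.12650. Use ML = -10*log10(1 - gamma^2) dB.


ML = -10 * log10(1 - 0.12650^2) = -10 * log10(0.98399775) = 0.07006 dB

0.07006 dB


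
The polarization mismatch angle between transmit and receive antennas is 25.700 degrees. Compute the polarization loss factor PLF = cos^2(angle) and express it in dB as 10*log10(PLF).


PLF_linear = cos^2(25.700 deg) = 0.8119398
PLF_dB = 10 * log10(0.8119398) = -0.9048 dB

-0.9048 dB


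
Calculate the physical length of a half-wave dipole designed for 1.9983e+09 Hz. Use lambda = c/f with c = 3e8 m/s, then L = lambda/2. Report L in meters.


lambda = c / f = 3.0000e+08 / 1.9983e+09 = 0.1501276 m
L = lambda / 2 = 0.1501276 / 2 = 0.07506 m

0.07506 m


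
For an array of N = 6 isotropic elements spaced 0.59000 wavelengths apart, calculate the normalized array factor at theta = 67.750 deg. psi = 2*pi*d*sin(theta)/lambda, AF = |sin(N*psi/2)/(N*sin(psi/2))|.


psi = 2*pi*0.59000*sin(67.750 deg) = 3.431052 rad
AF = |sin(6*3.431052/2) / (6*sin(3.431052/2))| = 0.1286

0.1286


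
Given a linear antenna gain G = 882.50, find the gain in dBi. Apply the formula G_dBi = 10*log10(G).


G_dBi = 10 * log10(882.50) = 29.46 dBi

29.46 dBi


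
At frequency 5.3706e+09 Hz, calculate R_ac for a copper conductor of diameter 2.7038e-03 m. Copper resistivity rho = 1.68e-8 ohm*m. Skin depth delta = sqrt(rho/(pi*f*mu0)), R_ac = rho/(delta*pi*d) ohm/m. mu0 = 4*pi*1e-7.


delta = sqrt(1.68e-8 / (pi * 5.3706e+09 * 4*pi*1e-7)) = 8.901504e-07 m
R_ac = 1.68e-8 / (8.901504e-07 * pi * 2.7038e-03) = 2.222 ohm/m

2.222 ohm/m


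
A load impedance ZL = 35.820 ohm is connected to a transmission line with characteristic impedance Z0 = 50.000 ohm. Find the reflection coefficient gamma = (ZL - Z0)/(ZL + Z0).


gamma = (35.820 - 50.000) / (35.820 + 50.000) = -0.1652

-0.1652


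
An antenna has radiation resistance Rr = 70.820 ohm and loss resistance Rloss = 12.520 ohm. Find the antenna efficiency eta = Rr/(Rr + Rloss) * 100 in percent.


eta = 70.820 / (70.820 + 12.520) * 100 = 84.98%

84.98%


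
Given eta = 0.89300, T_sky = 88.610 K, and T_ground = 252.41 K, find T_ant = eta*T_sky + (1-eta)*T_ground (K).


T_ant = 0.89300 * 88.610 + (1 - 0.89300) * 252.41 = 106.1 K

106.1 K


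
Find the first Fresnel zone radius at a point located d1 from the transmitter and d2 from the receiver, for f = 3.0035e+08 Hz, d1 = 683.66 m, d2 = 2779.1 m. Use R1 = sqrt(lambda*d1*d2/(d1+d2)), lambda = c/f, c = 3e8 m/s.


lambda = c / f = 3.0000e+08 / 3.0035e+08 = 0.9988347 m
R1 = sqrt(0.9988347 * 683.66 * 2779.1 / (683.66 + 2779.1)) = 23.41 m

23.41 m


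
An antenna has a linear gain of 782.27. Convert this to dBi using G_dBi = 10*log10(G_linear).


G_dBi = 10 * log10(782.27) = 28.93 dBi

28.93 dBi


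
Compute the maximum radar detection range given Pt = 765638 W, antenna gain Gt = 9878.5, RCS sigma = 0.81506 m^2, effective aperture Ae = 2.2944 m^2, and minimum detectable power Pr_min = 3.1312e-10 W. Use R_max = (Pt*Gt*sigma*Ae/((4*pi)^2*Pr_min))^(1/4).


R^4 = 765638*9878.5*0.81506*2.2944 / ((4*pi)^2 * 3.1312e-10) = 2.860505e+17
R_max = 2.860505e+17^0.25 = 23127 m

23127 m


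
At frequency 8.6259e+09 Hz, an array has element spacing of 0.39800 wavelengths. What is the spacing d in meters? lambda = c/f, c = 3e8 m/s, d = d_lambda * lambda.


lambda = c / f = 3.0000e+08 / 8.6259e+09 = 0.03477898 m
d = 0.39800 * 0.03477898 = 0.01384 m

0.01384 m


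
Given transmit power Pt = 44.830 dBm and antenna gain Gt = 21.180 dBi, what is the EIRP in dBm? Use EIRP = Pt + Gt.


EIRP = Pt + Gt = 44.830 + 21.180 = 66.01 dBm

66.01 dBm


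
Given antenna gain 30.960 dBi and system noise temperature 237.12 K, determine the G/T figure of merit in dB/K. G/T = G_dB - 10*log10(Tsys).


G/T = 30.960 - 10*log10(237.12) = 30.960 - 23.74968 = 7.210 dB/K

7.210 dB/K


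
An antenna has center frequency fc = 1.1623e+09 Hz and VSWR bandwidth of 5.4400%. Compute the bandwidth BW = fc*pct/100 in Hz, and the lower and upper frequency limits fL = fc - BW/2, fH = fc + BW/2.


BW = 1.1623e+09 * 5.4400/100 = 6.322912e+07 Hz
fL = 1.1623e+09 - 6.322912e+07/2 = 1.131e+09 Hz
fH = 1.1623e+09 + 6.322912e+07/2 = 1.194e+09 Hz

BW=6.323e+07 Hz, fL=1.131e+09 Hz, fH=1.194e+09 Hz


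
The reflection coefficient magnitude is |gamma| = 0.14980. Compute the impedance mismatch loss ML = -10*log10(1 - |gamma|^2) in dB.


ML = -10 * log10(1 - 0.14980^2) = -10 * log10(0.97755996) = 0.09857 dB

0.09857 dB


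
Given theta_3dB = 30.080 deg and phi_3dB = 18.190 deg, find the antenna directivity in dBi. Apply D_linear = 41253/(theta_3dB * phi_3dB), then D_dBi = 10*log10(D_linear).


D_linear = 41253 / (30.080 * 18.190) = 75.39543
D_dBi = 10 * log10(75.39543) = 18.77 dBi

18.77 dBi


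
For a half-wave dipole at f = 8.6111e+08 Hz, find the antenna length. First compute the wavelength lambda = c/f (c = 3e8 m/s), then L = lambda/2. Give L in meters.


lambda = c / f = 3.0000e+08 / 8.6111e+08 = 0.3483875 m
L = lambda / 2 = 0.3483875 / 2 = 0.1742 m

0.1742 m


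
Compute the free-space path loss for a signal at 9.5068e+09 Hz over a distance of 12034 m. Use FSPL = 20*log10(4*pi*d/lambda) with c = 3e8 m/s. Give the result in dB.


lambda = c / f = 3.0000e+08 / 9.5068e+09 = 0.03155636 m
FSPL = 20 * log10(4*pi*12034/0.03155636) = 133.6 dB

133.6 dB


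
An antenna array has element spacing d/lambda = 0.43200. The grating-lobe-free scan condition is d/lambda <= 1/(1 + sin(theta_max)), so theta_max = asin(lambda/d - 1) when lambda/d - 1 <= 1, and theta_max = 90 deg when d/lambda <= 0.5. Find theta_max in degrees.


lambda/d - 1 = 1/0.43200 - 1 = 1.314815 >= 1
d/lambda <= 0.5, so the array can scan to endfire without grating lobes: theta_max = 90 deg

90 deg


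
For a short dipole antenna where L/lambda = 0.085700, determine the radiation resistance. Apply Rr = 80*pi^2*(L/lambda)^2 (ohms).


Rr = 80 * pi^2 * (0.085700)^2 = 80 * 9.869604 * 7.344490e-03 = 5.799 ohm

5.799 ohm


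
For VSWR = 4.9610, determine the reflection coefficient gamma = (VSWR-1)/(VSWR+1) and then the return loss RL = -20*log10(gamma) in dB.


gamma = (4.9610 - 1) / (4.9610 + 1) = 0.6644858
RL = -20 * log10(0.6644858) = 3.550 dB

3.550 dB


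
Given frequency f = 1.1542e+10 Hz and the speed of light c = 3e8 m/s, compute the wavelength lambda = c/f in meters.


lambda = c / f = 3.0000e+08 / 1.1542e+10 = 0.02599 m

0.02599 m


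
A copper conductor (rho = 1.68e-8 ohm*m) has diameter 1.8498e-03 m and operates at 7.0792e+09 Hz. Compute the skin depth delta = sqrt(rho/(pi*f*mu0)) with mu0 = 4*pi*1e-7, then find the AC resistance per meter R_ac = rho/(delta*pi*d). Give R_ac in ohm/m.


delta = sqrt(1.68e-8 / (pi * 7.0792e+09 * 4*pi*1e-7)) = 7.753230e-07 m
R_ac = 1.68e-8 / (7.753230e-07 * pi * 1.8498e-03) = 3.729 ohm/m

3.729 ohm/m


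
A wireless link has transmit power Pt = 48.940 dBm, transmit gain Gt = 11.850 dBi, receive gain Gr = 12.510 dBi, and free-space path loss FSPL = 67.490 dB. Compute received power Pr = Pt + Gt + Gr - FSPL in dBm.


Pr = 48.940 + 11.850 + 12.510 - 67.490 = 5.81 dBm

5.81 dBm


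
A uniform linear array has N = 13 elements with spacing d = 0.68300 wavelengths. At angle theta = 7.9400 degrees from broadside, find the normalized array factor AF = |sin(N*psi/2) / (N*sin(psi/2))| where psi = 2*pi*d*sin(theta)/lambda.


psi = 2*pi*0.68300*sin(7.9400 deg) = 0.5927991 rad
AF = |sin(13*0.5927991/2) / (13*sin(0.5927991/2))| = 0.1720

0.1720
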